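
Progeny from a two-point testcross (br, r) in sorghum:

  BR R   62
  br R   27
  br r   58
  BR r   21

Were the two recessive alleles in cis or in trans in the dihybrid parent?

The two most frequent classes are BR R (62) and br r (58); these are the parental (non-recombinant) types.
So the F1 carried BR R on one chromosome and br r on the other — the recessive alleles are on the same chromosome (cis / coupling).

cis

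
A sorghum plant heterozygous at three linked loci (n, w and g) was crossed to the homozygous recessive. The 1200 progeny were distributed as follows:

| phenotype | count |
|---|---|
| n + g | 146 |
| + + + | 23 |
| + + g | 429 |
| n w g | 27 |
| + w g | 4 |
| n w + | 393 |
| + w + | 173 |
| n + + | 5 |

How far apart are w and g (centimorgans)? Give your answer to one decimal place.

The two most frequent reciprocal classes, + + g and n w +, are the parental types, so the F1 was + + g / n w +.
The two rarest classes, + w g and n + +, are the double crossovers. Comparing them with the parentals, only the w allele has switched, so w is the middle locus and the order is n – w – g.
Crossovers in the w–g interval produce the single-crossover classes + + + and n w g (23 + 27 = 50) plus the double crossovers (9).
RF(w–g) = (50 + 9) / 1200 = 59/1200 = 0.0492 → 4.9 centimorgans.

4.9 centimorgans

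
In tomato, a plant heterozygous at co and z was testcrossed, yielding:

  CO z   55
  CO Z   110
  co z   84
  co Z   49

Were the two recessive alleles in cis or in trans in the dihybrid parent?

The two most frequent classes are CO Z (110) and co z (84); these are the parental (non-recombinant) types.
So the F1 carried CO Z on one chromosome and co z on the other — the recessive alleles are on the same chromosome (cis / coupling).

cis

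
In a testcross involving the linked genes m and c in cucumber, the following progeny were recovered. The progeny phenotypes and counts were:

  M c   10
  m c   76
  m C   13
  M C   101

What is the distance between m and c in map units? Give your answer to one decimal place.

The two most frequent classes, M C (101) and m c (76), are the parental types, so the F1 was M C / m c.
The recombinant classes are M c and m C: 10 + 13 = 23.
Recombination frequency = 23/200 = 0.1150 ≈ 11.5%, i.e. 11.5 map units.

11.5 map units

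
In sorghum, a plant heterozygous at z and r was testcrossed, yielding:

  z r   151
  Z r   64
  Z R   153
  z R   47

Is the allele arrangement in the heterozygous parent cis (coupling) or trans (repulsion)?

The two most frequent classes are Z R (153) and z r (151); these are the parental (non-recombinant) types.
So the F1 carried Z R on one chromosome and z r on the other — the recessive alleles are on the same chromosome (cis / coupling).

cis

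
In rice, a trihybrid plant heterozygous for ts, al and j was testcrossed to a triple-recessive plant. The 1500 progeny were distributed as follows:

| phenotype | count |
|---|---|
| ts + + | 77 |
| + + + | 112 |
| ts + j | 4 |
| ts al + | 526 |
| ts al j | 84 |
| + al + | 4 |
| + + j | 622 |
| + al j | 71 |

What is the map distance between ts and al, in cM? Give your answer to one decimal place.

10.4 cM

The two most frequent reciprocal classes, + + j and ts al +, are the parental types, so the F1 was + + j / ts al +.
The two rarest classes, ts + j and + al +, are the double crossovers. Comparing them with the parentals, only the ts allele has switched, so ts is the middle locus and the order is al – ts – j.
Crossovers in the al–ts interval produce the single-crossover classes + al j and ts + + (71 + 77 = 148) plus the double crossovers (8).
RF(al–ts) = (148 + 8) / 1500 = 156/1500 = 0.1040 → 10.4 cM.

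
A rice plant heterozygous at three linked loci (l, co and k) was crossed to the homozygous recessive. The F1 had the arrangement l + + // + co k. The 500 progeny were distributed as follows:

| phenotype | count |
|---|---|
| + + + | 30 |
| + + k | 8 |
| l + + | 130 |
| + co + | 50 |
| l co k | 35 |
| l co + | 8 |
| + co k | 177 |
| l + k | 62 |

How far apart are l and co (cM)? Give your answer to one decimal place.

16.2 cM

The two rarest classes, l co + and + + k, are the double crossovers. Comparing them with the parentals, only the co allele has switched, so co is the middle locus and the order is l – co – k.
Crossovers in the l–co interval produce the single-crossover classes + + + and l co k (30 + 35 = 65) plus the double crossovers (16).
RF(l–co) = (65 + 16) / 500 = 81/500 = 0.1620 → 16.2 cM.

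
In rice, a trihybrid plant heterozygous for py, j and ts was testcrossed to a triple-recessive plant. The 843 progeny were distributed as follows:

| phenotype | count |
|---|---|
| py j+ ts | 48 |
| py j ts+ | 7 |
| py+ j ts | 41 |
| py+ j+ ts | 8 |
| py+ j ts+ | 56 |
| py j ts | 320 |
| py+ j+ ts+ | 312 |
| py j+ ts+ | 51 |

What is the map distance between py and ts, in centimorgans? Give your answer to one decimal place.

12.7 centimorgans

The two most frequent reciprocal classes, py+ j+ ts+ and py j ts, are the parental types, so the F1 was py+ j+ ts+ / py j ts.
The two rarest classes, py+ j+ ts and py j ts+, are the double crossovers. Comparing them with the parentals, only the ts allele has switched, so ts is the middle locus and the order is py – ts – j.
Crossovers in the py–ts interval produce the single-crossover classes py j+ ts+ and py+ j ts (51 + 41 = 92) plus the double crossovers (15).
RF(py–ts) = (92 + 15) / 843 = 107/843 = 0.1269 → 12.7 centimorgans.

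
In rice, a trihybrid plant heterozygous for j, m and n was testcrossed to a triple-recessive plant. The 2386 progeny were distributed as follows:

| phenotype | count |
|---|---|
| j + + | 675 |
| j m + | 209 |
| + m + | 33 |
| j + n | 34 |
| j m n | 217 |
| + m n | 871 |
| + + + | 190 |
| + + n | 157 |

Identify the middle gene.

The two most frequent reciprocal classes, + m n and j + +, are the parental types, so the F1 was + m n / j + +.
The two rarest classes, + m + and j + n, are the double crossovers. Comparing them with the parentals, only the n allele has switched, so n is the middle locus and the order is m – n – j.

n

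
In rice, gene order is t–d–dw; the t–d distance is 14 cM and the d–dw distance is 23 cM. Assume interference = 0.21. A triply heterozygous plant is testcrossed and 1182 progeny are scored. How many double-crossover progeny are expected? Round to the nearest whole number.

30

Map distances give recombination frequencies of 0.140 and 0.230 for the two intervals.
With interference 0.21 (so coincidence = 0.79), expected double-crossover frequency = 0.140 × 0.230 × 0.79 = 0.02544.
Expected number = 0.02544 × 1182 = 30.07 ≈ 30.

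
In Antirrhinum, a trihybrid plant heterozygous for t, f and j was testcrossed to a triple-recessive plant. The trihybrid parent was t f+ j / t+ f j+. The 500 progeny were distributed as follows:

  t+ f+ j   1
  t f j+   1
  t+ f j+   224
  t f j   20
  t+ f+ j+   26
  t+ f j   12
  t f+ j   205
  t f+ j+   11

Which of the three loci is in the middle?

The two rarest classes, t+ f+ j and t f j+, are the double crossovers. Comparing them with the parentals, only the t allele has switched, so t is the middle locus and the order is f – t – j.

t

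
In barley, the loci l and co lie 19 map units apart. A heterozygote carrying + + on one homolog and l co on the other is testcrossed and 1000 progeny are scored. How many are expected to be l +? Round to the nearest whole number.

95

A map distance of 19 map units corresponds to a recombination frequency of 0.190.
The F1 is + + / l co, so l + is a recombinant gamete class with expected frequency r/2 = 0.190/2 = 0.0950.
Expected number = 0.0950 × 1000 = 95.00 ≈ 95.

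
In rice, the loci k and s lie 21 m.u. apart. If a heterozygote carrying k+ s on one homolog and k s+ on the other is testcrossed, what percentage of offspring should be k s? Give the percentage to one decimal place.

A map distance of 21 m.u. corresponds to a recombination frequency of 0.210.
The F1 is k+ s / k s+, so k s is a recombinant gamete class with expected frequency r/2 = 0.210/2 = 0.1050.
That is 0.1050 = 10.5% of the progeny.

10.5%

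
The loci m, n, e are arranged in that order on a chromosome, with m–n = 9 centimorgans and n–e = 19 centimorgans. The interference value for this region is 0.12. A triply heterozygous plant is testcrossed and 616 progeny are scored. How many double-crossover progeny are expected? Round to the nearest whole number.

9

Map distances give recombination frequencies of 0.090 and 0.190 for the two intervals.
With interference 0.12 (so coincidence = 0.88), expected double-crossover frequency = 0.090 × 0.190 × 0.88 = 0.01505.
Expected number = 0.01505 × 616 = 9.27 ≈ 9.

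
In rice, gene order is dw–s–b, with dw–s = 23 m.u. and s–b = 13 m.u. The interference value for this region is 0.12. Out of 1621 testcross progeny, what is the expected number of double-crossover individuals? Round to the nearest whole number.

43

Map distances give recombination frequencies of 0.230 and 0.130 for the two intervals.
With interference 0.12 (so coincidence = 0.88), expected double-crossover frequency = 0.230 × 0.130 × 0.88 = 0.02631.
Expected number = 0.02631 × 1621 = 42.65 ≈ 43.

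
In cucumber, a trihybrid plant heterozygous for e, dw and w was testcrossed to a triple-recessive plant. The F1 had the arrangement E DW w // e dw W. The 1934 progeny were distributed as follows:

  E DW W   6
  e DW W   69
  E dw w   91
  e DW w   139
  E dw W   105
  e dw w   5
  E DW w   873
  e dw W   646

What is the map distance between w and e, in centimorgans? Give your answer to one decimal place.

The two rarest classes, E DW W and e dw w, are the double crossovers. Comparing them with the parentals, only the w allele has switched, so w is the middle locus and the order is dw – w – e.
Crossovers in the w–e interval produce the single-crossover classes e DW w and E dw W (139 + 105 = 244) plus the double crossovers (11).
RF(w–e) = (244 + 11) / 1934 = 255/1934 = 0.1319 → 13.2 centimorgans.

13.2 centimorgans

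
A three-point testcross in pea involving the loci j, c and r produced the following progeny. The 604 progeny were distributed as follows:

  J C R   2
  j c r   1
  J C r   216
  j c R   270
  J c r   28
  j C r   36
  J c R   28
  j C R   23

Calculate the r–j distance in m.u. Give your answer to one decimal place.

11.1 m.u.

The two most frequent reciprocal classes, J C r and j c R, are the parental types, so the F1 was J C r / j c R.
The two rarest classes, J C R and j c r, are the double crossovers. Comparing them with the parentals, only the r allele has switched, so r is the middle locus and the order is c – r – j.
Crossovers in the r–j interval produce the single-crossover classes j C r and J c R (36 + 28 = 64) plus the double crossovers (3).
RF(r–j) = (64 + 3) / 604 = 67/604 = 0.1109 → 11.1 m.u.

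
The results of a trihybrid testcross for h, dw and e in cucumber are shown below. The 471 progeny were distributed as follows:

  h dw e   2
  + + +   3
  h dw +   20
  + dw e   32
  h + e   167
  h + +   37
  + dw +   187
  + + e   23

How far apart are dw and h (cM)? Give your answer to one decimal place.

The two most frequent reciprocal classes, h + e and + dw +, are the parental types, so the F1 was h + e / + dw +.
The two rarest classes, h dw e and + + +, are the double crossovers. Comparing them with the parentals, only the dw allele has switched, so dw is the middle locus and the order is e – dw – h.
Crossovers in the dw–h interval produce the single-crossover classes + + e and h dw + (23 + 20 = 43) plus the double crossovers (5).
RF(dw–h) = (43 + 5) / 471 = 48/471 = 0.1019 → 10.2 cM.

10.2 cM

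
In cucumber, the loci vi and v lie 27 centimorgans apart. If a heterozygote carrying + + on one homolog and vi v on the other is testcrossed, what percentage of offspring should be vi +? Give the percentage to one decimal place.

A map distance of 27 centimorgans corresponds to a recombination frequency of 0.270.
The F1 is + + / vi v, so vi + is a recombinant gamete class with expected frequency r/2 = 0.270/2 = 0.1350.
That is 0.1350 = 13.5% of the progeny.

13.5%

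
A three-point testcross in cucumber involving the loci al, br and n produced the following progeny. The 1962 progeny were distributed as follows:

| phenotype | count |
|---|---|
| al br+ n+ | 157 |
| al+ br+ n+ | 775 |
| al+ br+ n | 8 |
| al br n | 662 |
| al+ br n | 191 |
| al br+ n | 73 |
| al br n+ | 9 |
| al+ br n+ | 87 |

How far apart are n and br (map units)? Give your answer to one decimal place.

9.0 map units

The two most frequent reciprocal classes, al br n and al+ br+ n+, are the parental types, so the F1 was al br n / al+ br+ n+.
The two rarest classes, al br n+ and al+ br+ n, are the double crossovers. Comparing them with the parentals, only the n allele has switched, so n is the middle locus and the order is br – n – al.
Crossovers in the br–n interval produce the single-crossover classes al br+ n and al+ br n+ (73 + 87 = 160) plus the double crossovers (17).
RF(br–n) = (160 + 17) / 1962 = 177/1962 = 0.0902 → 9.0 map units.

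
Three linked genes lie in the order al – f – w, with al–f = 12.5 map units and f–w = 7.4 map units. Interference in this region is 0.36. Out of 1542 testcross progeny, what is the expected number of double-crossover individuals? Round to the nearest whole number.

9

Map distances give recombination frequencies of 0.125 and 0.074 for the two intervals.
With interference 0.36 (so coincidence = 0.64), expected double-crossover frequency = 0.125 × 0.074 × 0.64 = 0.00592.
Expected number = 0.00592 × 1542 = 9.13 ≈ 9.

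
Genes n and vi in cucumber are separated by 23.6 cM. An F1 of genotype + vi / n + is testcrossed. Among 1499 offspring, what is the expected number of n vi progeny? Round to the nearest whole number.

177

A map distance of 23.6 cM corresponds to a recombination frequency of 0.236.
The F1 is + vi / n +, so n vi is a recombinant gamete class with expected frequency r/2 = 0.236/2 = 0.1180.
Expected number = 0.1180 × 1499 = 176.88 ≈ 177.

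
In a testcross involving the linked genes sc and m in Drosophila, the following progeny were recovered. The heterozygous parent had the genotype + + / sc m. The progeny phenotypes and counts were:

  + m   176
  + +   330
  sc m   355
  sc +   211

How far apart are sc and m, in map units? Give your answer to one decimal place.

36.1 map units

The recombinant classes are + m and sc +: 176 + 211 = 387.
Recombination frequency = 387/1072 = 0.3610 ≈ 36.1%, i.e. 36.1 map units.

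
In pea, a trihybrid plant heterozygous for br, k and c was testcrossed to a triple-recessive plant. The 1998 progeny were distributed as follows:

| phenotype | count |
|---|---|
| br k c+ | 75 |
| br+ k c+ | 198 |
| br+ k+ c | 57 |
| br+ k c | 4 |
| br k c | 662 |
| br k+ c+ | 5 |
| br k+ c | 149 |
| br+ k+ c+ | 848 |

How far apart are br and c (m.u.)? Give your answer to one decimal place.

The two most frequent reciprocal classes, br+ k+ c+ and br k c, are the parental types, so the F1 was br+ k+ c+ / br k c.
The two rarest classes, br k+ c+ and br+ k c, are the double crossovers. Comparing them with the parentals, only the br allele has switched, so br is the middle locus and the order is k – br – c.
Crossovers in the br–c interval produce the single-crossover classes br+ k+ c and br k c+ (57 + 75 = 132) plus the double crossovers (9).
RF(br–c) = (132 + 9) / 1998 = 141/1998 = 0.0706 → 7.1 m.u.

7.1 m.u.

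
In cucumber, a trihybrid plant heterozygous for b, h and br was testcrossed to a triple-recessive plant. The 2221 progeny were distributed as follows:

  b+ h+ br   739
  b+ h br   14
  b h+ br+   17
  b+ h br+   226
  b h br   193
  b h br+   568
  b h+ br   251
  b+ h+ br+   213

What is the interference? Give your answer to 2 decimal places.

0.69

The two most frequent reciprocal classes, b h br+ and b+ h+ br, are the parental types, so the F1 was b h br+ / b+ h+ br.
The two rarest classes, b h+ br+ and b+ h br, are the double crossovers. Comparing them with the parentals, only the h allele has switched, so h is the middle locus and the order is b – h – br.
b–h: (477 + 31)/2221 = 0.2287; h–br: (406 + 31)/2221 = 0.1968.
Expected DCO frequency = 0.2287 × 0.1968 ≈ 0.04501; observed = 31/2221 ≈ 0.01396.
Coefficient of coincidence = 0.01396/0.04501 ≈ 0.31; interference = 1 − 0.31 = 0.69.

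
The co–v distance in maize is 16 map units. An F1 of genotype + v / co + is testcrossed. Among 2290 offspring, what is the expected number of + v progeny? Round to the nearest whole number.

962

A map distance of 16 map units corresponds to a recombination frequency of 0.160.
The F1 is + v / co +, so + v is a parental gamete class with expected frequency (1 − r)/2 = 0.840/2 = 0.4200.
Expected number = 0.4200 × 2290 = 961.80 ≈ 962.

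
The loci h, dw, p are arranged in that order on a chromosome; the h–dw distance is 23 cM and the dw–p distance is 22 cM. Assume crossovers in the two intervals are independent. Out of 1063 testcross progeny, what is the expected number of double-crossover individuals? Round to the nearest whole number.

Map distances give recombination frequencies of 0.230 and 0.220 for the two intervals.
With no interference, expected double-crossover frequency = 0.230 × 0.220 = 0.05060.
Expected number = 0.05060 × 1063 = 53.79 ≈ 54.

54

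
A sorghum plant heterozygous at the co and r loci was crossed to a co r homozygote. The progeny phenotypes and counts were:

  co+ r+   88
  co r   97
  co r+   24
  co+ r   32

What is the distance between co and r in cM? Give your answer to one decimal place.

23.2 cM

The two most frequent classes, co+ r+ (88) and co r (97), are the parental types, so the F1 was co+ r+ / co r.
The recombinant classes are co+ r and co r+: 32 + 24 = 56.
Recombination frequency = 56/241 = 0.2324 ≈ 23.2%, i.e. 23.2 cM.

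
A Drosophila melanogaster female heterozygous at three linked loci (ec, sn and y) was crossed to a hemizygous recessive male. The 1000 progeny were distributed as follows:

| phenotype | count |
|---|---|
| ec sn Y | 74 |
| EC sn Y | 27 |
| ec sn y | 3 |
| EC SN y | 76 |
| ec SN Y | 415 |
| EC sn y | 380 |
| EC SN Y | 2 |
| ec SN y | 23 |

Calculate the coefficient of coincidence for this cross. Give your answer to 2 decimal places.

The two most frequent reciprocal classes, EC sn y and ec SN Y, are the parental types, so the F1 was EC sn y / ec SN Y.
The two rarest classes, ec sn y and EC SN Y, are the double crossovers. Comparing them with the parentals, only the ec allele has switched, so ec is the middle locus and the order is sn – ec – y.
sn–ec: (150 + 5)/1000 = 0.1550; ec–y: (50 + 5)/1000 = 0.0550.
Expected DCO frequency = 0.1550 × 0.0550 ≈ 0.00852; observed = 5/1000 ≈ 0.00500.
Coefficient of coincidence = 0.00500/0.00852 ≈ 0.59.

0.59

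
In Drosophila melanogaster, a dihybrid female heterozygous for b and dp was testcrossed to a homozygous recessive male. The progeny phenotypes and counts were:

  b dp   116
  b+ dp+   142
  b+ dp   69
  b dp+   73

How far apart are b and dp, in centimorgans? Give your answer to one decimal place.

The two most frequent classes, b+ dp+ (142) and b dp (116), are the parental types, so the F1 was b+ dp+ / b dp.
The recombinant classes are b+ dp and b dp+: 69 + 73 = 142.
Recombination frequency = 142/400 = 0.3550 ≈ 35.5%, i.e. 35.5 centimorgans.

35.5 centimorgans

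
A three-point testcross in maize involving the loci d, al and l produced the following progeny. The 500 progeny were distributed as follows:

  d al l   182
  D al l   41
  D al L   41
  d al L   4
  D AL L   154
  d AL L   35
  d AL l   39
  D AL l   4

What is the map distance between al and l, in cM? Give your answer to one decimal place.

17.6 cM

The two most frequent reciprocal classes, D AL L and d al l, are the parental types, so the F1 was D AL L / d al l.
The two rarest classes, D AL l and d al L, are the double crossovers. Comparing them with the parentals, only the l allele has switched, so l is the middle locus and the order is d – l – al.
Crossovers in the l–al interval produce the single-crossover classes D al L and d AL l (41 + 39 = 80) plus the double crossovers (8).
RF(l–al) = (80 + 8) / 500 = 88/500 = 0.1760 → 17.6 cM.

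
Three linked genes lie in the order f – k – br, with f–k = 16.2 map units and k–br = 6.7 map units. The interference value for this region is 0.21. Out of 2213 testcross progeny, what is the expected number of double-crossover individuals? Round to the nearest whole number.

Map distances give recombination frequencies of 0.162 and 0.067 for the two intervals.
With interference 0.21 (so coincidence = 0.79), expected double-crossover frequency = 0.162 × 0.067 × 0.79 = 0.00857.
Expected number = 0.00857 × 2213 = 18.98 ≈ 19.

19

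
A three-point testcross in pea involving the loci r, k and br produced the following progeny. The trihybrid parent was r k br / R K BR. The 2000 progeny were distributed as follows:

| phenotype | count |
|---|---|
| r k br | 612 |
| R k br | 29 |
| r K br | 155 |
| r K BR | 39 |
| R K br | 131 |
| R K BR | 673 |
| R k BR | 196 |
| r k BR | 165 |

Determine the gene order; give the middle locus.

r

The two rarest classes, R k br and r K BR, are the double crossovers. Comparing them with the parentals, only the r allele has switched, so r is the middle locus and the order is br – r – k.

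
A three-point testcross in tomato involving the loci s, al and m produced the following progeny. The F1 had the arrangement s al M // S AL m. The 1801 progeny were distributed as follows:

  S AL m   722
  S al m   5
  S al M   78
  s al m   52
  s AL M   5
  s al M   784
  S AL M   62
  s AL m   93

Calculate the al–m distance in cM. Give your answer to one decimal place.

6.9 cM

The two rarest classes, s AL M and S al m, are the double crossovers. Comparing them with the parentals, only the al allele has switched, so al is the middle locus and the order is m – al – s.
Crossovers in the m–al interval produce the single-crossover classes s al m and S AL M (52 + 62 = 114) plus the double crossovers (10).
RF(m–al) = (114 + 10) / 1801 = 124/1801 = 0.0689 → 6.9 cM.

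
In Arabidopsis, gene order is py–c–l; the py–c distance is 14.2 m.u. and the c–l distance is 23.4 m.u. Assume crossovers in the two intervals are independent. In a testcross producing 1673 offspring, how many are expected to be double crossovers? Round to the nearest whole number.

56

Map distances give recombination frequencies of 0.142 and 0.234 for the two intervals.
With no interference, expected double-crossover frequency = 0.142 × 0.234 = 0.03323.
Expected number = 0.03323 × 1673 = 55.59 ≈ 56.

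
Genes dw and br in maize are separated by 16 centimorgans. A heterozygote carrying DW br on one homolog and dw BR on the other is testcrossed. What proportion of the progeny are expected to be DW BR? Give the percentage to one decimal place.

A map distance of 16 centimorgans corresponds to a recombination frequency of 0.160.
The F1 is DW br / dw BR, so DW BR is a recombinant gamete class with expected frequency r/2 = 0.160/2 = 0.0800.
That is 0.0800 = 8.0% of the progeny.

8.0%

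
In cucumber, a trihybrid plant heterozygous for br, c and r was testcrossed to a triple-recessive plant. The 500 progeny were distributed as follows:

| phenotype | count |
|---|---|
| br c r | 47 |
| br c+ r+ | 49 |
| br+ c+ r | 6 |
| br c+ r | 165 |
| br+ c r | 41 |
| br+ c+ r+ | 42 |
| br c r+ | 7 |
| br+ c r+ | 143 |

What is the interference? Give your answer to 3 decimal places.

0.381

The two most frequent reciprocal classes, br+ c r+ and br c+ r, are the parental types, so the F1 was br+ c r+ / br c+ r.
The two rarest classes, br c r+ and br+ c+ r, are the double crossovers. Comparing them with the parentals, only the br allele has switched, so br is the middle locus and the order is r – br – c.
r–br: (90 + 13)/500 = 0.2060; br–c: (89 + 13)/500 = 0.2040.
Expected DCO frequency = 0.2060 × 0.2040 ≈ 0.04202; observed = 13/500 ≈ 0.02600.
Coefficient of coincidence = 0.02600/0.04202 ≈ 0.619; interference = 1 − 0.619 = 0.381.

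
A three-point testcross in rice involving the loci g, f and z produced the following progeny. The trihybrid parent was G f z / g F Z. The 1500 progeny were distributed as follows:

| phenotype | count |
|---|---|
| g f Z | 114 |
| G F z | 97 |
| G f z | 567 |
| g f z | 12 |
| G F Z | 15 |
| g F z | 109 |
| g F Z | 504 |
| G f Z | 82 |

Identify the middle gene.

g

The two rarest classes, g f z and G F Z, are the double crossovers. Comparing them with the parentals, only the g allele has switched, so g is the middle locus and the order is z – g – f.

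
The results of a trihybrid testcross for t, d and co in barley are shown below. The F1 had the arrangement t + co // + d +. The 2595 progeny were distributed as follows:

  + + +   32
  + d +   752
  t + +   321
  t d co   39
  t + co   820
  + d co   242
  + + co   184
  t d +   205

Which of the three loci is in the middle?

The two rarest classes, t d co and + + +, are the double crossovers. Comparing them with the parentals, only the d allele has switched, so d is the middle locus and the order is t – d – co.

d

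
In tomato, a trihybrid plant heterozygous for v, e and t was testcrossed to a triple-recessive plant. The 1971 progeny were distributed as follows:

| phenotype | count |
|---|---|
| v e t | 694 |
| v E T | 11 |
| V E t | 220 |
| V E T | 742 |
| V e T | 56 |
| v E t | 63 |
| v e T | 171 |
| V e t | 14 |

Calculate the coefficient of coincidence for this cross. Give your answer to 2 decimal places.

The two most frequent reciprocal classes, v e t and V E T, are the parental types, so the F1 was v e t / V E T.
The two rarest classes, V e t and v E T, are the double crossovers. Comparing them with the parentals, only the v allele has switched, so v is the middle locus and the order is t – v – e.
t–v: (391 + 25)/1971 = 0.2111; v–e: (119 + 25)/1971 = 0.0731.
Expected DCO frequency = 0.2111 × 0.0731 ≈ 0.01543; observed = 25/1971 ≈ 0.01268.
Coefficient of coincidence = 0.01268/0.01543 ≈ 0.82.

0.82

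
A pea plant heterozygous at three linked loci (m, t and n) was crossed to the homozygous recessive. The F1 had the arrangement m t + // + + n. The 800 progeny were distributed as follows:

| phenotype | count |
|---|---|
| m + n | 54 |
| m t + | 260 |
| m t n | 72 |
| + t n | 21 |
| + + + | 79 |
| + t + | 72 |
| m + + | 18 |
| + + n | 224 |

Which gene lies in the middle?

The two rarest classes, m + + and + t n, are the double crossovers. Comparing them with the parentals, only the t allele has switched, so t is the middle locus and the order is n – t – m.

t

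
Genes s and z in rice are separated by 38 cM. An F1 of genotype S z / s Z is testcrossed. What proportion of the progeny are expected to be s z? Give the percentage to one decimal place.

19.0%

A map distance of 38 cM corresponds to a recombination frequency of 0.380.
The F1 is S z / s Z, so s z is a recombinant gamete class with expected frequency r/2 = 0.380/2 = 0.1900.
That is 0.1900 = 19.0% of the progeny.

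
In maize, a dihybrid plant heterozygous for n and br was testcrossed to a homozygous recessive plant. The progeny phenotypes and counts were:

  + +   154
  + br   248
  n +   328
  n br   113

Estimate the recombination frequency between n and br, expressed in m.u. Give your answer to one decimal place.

The two most frequent classes, + br (248) and n + (328), are the parental types, so the F1 was + br / n +.
The recombinant classes are + + and n br: 154 + 113 = 267.
Recombination frequency = 267/843 = 0.3167 ≈ 31.7%, i.e. 31.7 m.u.

31.7 m.u.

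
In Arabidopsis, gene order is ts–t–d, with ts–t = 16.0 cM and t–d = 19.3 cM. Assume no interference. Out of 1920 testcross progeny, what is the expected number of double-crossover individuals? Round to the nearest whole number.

Map distances give recombination frequencies of 0.160 and 0.193 for the two intervals.
With no interference, expected double-crossover frequency = 0.160 × 0.193 = 0.03088.
Expected number = 0.03088 × 1920 = 59.29 ≈ 59.

59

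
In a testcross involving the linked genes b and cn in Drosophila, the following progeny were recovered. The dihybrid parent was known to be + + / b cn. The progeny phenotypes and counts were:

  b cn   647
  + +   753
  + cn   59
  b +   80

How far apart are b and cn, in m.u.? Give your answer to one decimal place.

The recombinant classes are + cn and b +: 59 + 80 = 139.
Recombination frequency = 139/1539 = 0.0903 ≈ 9.0%, i.e. 9.0 m.u.

9.0 m.u.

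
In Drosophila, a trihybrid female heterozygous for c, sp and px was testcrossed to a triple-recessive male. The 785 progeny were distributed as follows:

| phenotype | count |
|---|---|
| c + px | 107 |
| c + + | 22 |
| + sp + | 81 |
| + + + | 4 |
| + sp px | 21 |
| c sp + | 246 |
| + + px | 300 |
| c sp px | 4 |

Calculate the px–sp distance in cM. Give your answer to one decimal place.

6.5 cM

The two most frequent reciprocal classes, + + px and c sp +, are the parental types, so the F1 was + + px / c sp +.
The two rarest classes, + + + and c sp px, are the double crossovers. Comparing them with the parentals, only the px allele has switched, so px is the middle locus and the order is c – px – sp.
Crossovers in the px–sp interval produce the single-crossover classes + sp px and c + + (21 + 22 = 43) plus the double crossovers (8).
RF(px–sp) = (43 + 8) / 785 = 51/785 = 0.0650 → 6.5 cM.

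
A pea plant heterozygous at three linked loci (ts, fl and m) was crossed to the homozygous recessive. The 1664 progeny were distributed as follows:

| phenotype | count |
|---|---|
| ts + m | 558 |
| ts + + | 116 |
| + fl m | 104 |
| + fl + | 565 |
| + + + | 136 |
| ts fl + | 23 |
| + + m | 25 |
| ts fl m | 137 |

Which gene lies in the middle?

ts

The two most frequent reciprocal classes, ts + m and + fl +, are the parental types, so the F1 was ts + m / + fl +.
The two rarest classes, + + m and ts fl +, are the double crossovers. Comparing them with the parentals, only the ts allele has switched, so ts is the middle locus and the order is fl – ts – m.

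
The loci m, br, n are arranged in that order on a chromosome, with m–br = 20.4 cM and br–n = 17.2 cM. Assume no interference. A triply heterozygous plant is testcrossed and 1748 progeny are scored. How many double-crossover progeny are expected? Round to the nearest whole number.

61

Map distances give recombination frequencies of 0.204 and 0.172 for the two intervals.
With no interference, expected double-crossover frequency = 0.204 × 0.172 = 0.03509.
Expected number = 0.03509 × 1748 = 61.33 ≈ 61.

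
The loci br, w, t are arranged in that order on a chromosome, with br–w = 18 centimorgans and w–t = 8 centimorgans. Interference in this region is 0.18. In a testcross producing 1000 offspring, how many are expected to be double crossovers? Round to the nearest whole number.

Map distances give recombination frequencies of 0.180 and 0.080 for the two intervals.
With interference 0.18 (so coincidence = 0.82), expected double-crossover frequency = 0.180 × 0.080 × 0.82 = 0.01181.
Expected number = 0.01181 × 1000 = 11.81 ≈ 12.

12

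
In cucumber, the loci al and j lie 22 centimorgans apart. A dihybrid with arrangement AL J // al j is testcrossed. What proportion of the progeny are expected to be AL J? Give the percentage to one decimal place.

39.0%

A map distance of 22 centimorgans corresponds to a recombination frequency of 0.220.
The F1 is AL J / al j, so AL J is a parental gamete class with expected frequency (1 − r)/2 = 0.780/2 = 0.3900.
That is 0.3900 = 39.0% of the progeny.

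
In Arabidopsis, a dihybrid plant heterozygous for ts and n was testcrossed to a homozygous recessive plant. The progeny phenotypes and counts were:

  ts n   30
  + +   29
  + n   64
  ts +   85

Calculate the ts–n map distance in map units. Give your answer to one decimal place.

The two most frequent classes, + n (64) and ts + (85), are the parental types, so the F1 was + n / ts +.
The recombinant classes are + + and ts n: 29 + 30 = 59.
Recombination frequency = 59/208 = 0.2837 ≈ 28.4%, i.e. 28.4 map units.

28.4 map units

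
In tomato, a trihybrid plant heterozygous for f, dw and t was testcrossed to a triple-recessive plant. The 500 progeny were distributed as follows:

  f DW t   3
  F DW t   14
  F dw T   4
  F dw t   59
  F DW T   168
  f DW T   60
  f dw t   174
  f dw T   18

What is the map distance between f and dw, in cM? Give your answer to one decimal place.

The two most frequent reciprocal classes, f dw t and F DW T, are the parental types, so the F1 was f dw t / F DW T.
The two rarest classes, f DW t and F dw T, are the double crossovers. Comparing them with the parentals, only the dw allele has switched, so dw is the middle locus and the order is f – dw – t.
Crossovers in the f–dw interval produce the single-crossover classes F dw t and f DW T (59 + 60 = 119) plus the double crossovers (7).
RF(f–dw) = (119 + 7) / 500 = 126/500 = 0.2520 → 25.2 cM.

25.2 cM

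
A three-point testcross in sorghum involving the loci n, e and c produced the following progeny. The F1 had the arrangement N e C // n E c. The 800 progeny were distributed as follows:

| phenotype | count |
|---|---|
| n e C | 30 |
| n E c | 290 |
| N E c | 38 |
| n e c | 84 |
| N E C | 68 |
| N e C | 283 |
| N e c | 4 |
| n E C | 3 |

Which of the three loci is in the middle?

The two rarest classes, N e c and n E C, are the double crossovers. Comparing them with the parentals, only the c allele has switched, so c is the middle locus and the order is e – c – n.

c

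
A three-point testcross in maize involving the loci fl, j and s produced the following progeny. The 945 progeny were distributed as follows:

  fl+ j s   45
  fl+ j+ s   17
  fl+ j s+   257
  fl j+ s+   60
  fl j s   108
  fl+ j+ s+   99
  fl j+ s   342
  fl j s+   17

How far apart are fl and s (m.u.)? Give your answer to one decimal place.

14.7 m.u.

The two most frequent reciprocal classes, fl+ j s+ and fl j+ s, are the parental types, so the F1 was fl+ j s+ / fl j+ s.
The two rarest classes, fl j s+ and fl+ j+ s, are the double crossovers. Comparing them with the parentals, only the fl allele has switched, so fl is the middle locus and the order is j – fl – s.
Crossovers in the fl–s interval produce the single-crossover classes fl+ j s and fl j+ s+ (45 + 60 = 105) plus the double crossovers (34).
RF(fl–s) = (105 + 34) / 945 = 139/945 = 0.1471 → 14.7 m.u.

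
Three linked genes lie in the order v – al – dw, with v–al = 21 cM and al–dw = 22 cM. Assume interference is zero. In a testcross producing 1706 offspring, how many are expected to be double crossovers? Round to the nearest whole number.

Map distances give recombination frequencies of 0.210 and 0.220 for the two intervals.
With no interference, expected double-crossover frequency = 0.210 × 0.220 = 0.04620.
Expected number = 0.04620 × 1706 = 78.82 ≈ 79.

79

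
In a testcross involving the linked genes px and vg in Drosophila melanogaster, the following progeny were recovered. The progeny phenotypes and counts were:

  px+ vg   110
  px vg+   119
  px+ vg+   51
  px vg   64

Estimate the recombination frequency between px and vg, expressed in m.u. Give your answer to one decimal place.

The two most frequent classes, px+ vg (110) and px vg+ (119), are the parental types, so the F1 was px+ vg / px vg+.
The recombinant classes are px+ vg+ and px vg: 51 + 64 = 115.
Recombination frequency = 115/344 = 0.3343 ≈ 33.4%, i.e. 33.4 m.u.

33.4 m.u.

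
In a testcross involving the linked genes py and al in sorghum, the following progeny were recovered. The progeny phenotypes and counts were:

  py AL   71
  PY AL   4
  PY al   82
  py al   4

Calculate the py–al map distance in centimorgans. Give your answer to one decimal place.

5.0 centimorgans

The two most frequent classes, PY al (82) and py AL (71), are the parental types, so the F1 was PY al / py AL.
The recombinant classes are PY AL and py al: 4 + 4 = 8.
Recombination frequency = 8/161 = 0.0497 ≈ 5.0%, i.e. 5.0 centimorgans.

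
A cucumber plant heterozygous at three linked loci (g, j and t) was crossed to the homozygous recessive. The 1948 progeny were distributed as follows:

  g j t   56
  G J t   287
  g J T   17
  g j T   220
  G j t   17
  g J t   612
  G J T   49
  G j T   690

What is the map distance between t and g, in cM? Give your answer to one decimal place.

The two most frequent reciprocal classes, G j T and g J t, are the parental types, so the F1 was G j T / g J t.
The two rarest classes, G j t and g J T, are the double crossovers. Comparing them with the parentals, only the t allele has switched, so t is the middle locus and the order is j – t – g.
Crossovers in the t–g interval produce the single-crossover classes g j T and G J t (220 + 287 = 507) plus the double crossovers (34).
RF(t–g) = (507 + 34) / 1948 = 541/1948 = 0.2777 → 27.8 cM.

27.8 cM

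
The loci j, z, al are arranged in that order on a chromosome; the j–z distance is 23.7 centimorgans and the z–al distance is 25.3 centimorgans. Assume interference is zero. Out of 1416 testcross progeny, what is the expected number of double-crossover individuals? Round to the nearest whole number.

85

Map distances give recombination frequencies of 0.237 and 0.253 for the two intervals.
With no interference, expected double-crossover frequency = 0.237 × 0.253 = 0.05996.
Expected number = 0.05996 × 1416 = 84.90 ≈ 85.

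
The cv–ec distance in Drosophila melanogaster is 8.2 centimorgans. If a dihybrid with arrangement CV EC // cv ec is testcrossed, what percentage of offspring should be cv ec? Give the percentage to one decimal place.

A map distance of 8.2 centimorgans corresponds to a recombination frequency of 0.082.
The F1 is CV EC / cv ec, so cv ec is a parental gamete class with expected frequency (1 − r)/2 = 0.918/2 = 0.4590.
That is 0.4590 = 45.9% of the progeny.

45.9%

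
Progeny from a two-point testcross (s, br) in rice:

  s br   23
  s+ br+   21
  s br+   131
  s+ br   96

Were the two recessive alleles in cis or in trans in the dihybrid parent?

trans

The two most frequent classes are s+ br (96) and s br+ (131); these are the parental (non-recombinant) types.
So the F1 carried s+ br on one chromosome and s br+ on the other — the recessive alleles are on opposite chromosomes (trans / repulsion).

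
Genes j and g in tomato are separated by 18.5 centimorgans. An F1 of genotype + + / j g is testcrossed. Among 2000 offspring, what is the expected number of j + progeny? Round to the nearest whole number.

A map distance of 18.5 centimorgans corresponds to a recombination frequency of 0.185.
The F1 is + + / j g, so j + is a recombinant gamete class with expected frequency r/2 = 0.185/2 = 0.0925.
Expected number = 0.0925 × 2000 = 185.00 ≈ 185.

185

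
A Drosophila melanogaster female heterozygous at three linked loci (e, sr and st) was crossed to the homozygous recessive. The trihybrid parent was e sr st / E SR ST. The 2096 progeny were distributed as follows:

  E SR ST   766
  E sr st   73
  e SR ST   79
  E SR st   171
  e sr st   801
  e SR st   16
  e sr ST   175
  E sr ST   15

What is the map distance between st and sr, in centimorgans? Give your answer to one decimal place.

The two rarest classes, e SR st and E sr ST, are the double crossovers. Comparing them with the parentals, only the sr allele has switched, so sr is the middle locus and the order is st – sr – e.
Crossovers in the st–sr interval produce the single-crossover classes e sr ST and E SR st (175 + 171 = 346) plus the double crossovers (31).
RF(st–sr) = (346 + 31) / 2096 = 377/2096 = 0.1799 → 18.0 centimorgans.

18.0 centimorgans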